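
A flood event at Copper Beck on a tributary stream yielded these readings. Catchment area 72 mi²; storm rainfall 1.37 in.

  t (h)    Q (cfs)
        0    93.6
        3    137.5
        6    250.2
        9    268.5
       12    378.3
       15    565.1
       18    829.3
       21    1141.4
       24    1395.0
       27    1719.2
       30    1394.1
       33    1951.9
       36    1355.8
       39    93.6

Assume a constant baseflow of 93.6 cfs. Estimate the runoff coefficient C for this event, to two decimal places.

ΣQ_DR = 10260 cfs; V = ΣQ_DR·Δt = 1.108 × 10^8 ft³.
Runoff depth d = V / A = 0.6626 in.
C = d / P = 0.6626 / 1.37 = 0.48.

C ≈ 0.48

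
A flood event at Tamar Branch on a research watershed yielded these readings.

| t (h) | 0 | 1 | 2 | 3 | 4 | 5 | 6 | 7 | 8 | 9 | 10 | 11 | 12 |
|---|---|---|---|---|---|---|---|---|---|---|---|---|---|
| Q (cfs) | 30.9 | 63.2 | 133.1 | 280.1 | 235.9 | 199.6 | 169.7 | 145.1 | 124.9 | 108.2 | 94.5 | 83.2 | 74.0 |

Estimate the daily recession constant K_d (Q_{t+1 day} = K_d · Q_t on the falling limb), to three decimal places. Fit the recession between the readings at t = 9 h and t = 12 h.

Between t = 9 h and t = 12 h the flow falls from 108.2 to 74.0 cfs over 3×1 h = 3 h.
Per-interval ratio K = (74.0/108.2)^(1/3) = 0.8811; K_d = K^(24/1) = 0.048.

K_d ≈ 0.048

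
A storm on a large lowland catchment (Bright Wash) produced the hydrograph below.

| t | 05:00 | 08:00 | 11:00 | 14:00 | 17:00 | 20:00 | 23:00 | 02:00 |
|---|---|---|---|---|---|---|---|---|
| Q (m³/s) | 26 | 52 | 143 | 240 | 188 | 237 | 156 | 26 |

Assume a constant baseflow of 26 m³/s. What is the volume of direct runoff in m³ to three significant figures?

V ≈ 9.29 × 10^6 m³

Direct-runoff ordinates (Q − Q_b): 0.0, 26.0, 117.0, 214.0, 162.0, 211.0, 130.0, 0.0 m³/s.
ΣQ_DR = 860.0 m³/s.
With Δt = 3 h = 10800 s, V = ΣQ_DR · Δt = 860.0 × 10800 = 9.29 × 10^6 m³.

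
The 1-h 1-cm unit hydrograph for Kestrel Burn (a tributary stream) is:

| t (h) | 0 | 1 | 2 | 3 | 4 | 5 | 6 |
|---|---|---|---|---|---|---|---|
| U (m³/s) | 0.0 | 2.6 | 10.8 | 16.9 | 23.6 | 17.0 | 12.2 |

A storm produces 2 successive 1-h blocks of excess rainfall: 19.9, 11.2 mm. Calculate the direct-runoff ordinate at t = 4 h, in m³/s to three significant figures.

Q ≈ 65.9 m³/s

By discrete convolution, Q_j = Σ (P_i / 10 mm) · U_{j−i}.
At t = 4 h (j=4): Q = (19.9/10)·23.6 + (11.2/10)·16.9 = 65.9 m³/s.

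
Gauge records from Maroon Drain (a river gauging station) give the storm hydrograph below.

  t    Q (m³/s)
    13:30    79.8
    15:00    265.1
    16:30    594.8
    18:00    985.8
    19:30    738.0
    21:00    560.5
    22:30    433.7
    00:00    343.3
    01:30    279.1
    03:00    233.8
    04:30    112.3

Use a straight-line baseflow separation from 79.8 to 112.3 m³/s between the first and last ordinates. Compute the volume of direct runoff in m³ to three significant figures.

Direct-runoff ordinates (Q − Q_b): 0.00, 182.05, 508.50, 896.25, 645.20, 464.45, 334.40, 240.75, 173.30, 124.75, 0.00 m³/s.
ΣQ_DR = 3570 m³/s.
With Δt = 1.5 h = 5400 s, V = ΣQ_DR · Δt = 3570 × 5400 = 1.93 × 10^7 m³.

V ≈ 1.93 × 10^7 m³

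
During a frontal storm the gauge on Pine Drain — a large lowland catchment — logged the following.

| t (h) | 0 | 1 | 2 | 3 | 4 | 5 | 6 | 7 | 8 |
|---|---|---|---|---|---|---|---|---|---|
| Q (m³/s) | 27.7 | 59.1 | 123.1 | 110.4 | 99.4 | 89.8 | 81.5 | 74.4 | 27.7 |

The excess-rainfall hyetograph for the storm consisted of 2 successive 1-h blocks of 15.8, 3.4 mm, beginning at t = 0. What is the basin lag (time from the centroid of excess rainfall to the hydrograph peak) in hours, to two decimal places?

Centroid of excess rainfall: t_c = Σ P_i·t̄_i / ΣP_i = 0.6771 h (block centres at 0.5, 1.5 h).
Hydrograph peak occurs at t = 2 h, so basin lag t_L = 2 − 0.6771 = 1.32 h.

t_L ≈ 1.32 h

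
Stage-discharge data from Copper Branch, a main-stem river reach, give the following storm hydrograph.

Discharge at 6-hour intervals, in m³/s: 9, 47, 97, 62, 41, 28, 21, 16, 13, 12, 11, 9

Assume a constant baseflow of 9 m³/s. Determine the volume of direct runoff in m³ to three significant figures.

V ≈ 5.57 × 10^6 m³

Direct-runoff ordinates (Q − Q_b): 0.0, 38.0, 88.0, 53.0, 32.0, 19.0, 12.0, 7.0, 4.0, 3.0, 2.0, 0.0 m³/s.
ΣQ_DR = 258.0 m³/s.
With Δt = 6 h = 21600 s, V = ΣQ_DR · Δt = 258.0 × 21600 = 5.57 × 10^6 m³.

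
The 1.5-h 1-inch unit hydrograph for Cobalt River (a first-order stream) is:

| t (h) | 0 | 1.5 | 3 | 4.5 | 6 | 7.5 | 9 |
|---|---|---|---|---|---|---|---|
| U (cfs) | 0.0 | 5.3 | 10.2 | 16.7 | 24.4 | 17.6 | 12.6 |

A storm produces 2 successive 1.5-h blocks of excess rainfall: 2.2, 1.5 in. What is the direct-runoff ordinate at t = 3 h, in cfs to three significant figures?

Q ≈ 30.4 cfs

By discrete convolution, Q_j = Σ (P_i / 1 in) · U_{j−i}.
At t = 3 h (j=2): Q = (2.2/1)·10.2 + (1.5/1)·5.3 = 30.4 cfs.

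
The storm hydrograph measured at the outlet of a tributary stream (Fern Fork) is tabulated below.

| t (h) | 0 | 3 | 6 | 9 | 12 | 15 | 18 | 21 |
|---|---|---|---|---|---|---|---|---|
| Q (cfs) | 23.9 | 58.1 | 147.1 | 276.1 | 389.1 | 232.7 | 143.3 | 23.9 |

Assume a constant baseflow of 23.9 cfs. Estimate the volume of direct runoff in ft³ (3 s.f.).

V ≈ 1.19 × 10^7 ft³

Direct-runoff ordinates (Q − Q_b): 0.0, 34.2, 123.2, 252.2, 365.2, 208.8, 119.4, 0.0 cfs.
ΣQ_DR = 1103 cfs.
With Δt = 3 h = 10800 s, V = ΣQ_DR · Δt = 1103 × 10800 = 1.19 × 10^7 ft³.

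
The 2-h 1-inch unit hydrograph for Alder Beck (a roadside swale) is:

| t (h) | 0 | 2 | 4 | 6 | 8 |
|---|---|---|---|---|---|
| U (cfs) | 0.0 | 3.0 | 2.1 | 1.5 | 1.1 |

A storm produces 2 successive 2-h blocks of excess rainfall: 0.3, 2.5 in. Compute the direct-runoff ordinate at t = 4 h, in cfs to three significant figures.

Q ≈ 8.13 cfs

By discrete convolution, Q_j = Σ (P_i / 1 in) · U_{j−i}.
At t = 4 h (j=2): Q = (0.3/1)·2.1 + (2.5/1)·3.0 = 8.13 cfs.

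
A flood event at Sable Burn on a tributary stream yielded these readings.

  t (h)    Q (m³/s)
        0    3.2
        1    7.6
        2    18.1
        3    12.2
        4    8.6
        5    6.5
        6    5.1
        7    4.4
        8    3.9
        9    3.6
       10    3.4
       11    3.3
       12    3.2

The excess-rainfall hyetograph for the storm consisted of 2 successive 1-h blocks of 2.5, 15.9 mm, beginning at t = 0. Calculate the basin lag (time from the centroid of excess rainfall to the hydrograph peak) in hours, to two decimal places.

Centroid of excess rainfall: t_c = Σ P_i·t̄_i / ΣP_i = 1.3641 h (block centres at 0.5, 1.5 h).
Hydrograph peak occurs at t = 2 h, so basin lag t_L = 2 − 1.3641 = 0.64 h.

t_L ≈ 0.64 h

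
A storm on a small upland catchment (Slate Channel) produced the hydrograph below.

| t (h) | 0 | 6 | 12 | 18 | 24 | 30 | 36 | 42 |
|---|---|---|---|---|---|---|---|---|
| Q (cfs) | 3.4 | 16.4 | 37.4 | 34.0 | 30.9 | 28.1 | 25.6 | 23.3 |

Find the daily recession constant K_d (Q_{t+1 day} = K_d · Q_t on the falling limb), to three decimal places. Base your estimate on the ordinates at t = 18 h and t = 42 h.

Between t = 18 h and t = 42 h the flow falls from 34.0 to 23.3 cfs over 4×6 h = 24 h.
Per-interval ratio K = (23.3/34.0)^(1/4) = 0.9098; K_d = K^(24/6) = 0.685.

K_d ≈ 0.685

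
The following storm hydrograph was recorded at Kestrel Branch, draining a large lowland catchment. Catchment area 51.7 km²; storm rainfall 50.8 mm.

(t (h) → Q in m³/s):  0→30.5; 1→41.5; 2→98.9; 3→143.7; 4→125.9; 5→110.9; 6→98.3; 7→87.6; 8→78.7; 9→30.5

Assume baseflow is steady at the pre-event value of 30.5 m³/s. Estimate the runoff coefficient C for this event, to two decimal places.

ΣQ_DR = 541.5 m³/s; V = ΣQ_DR·Δt = 1.949 × 10^6 m³.
Runoff depth d = V / A = 37.71 mm.
C = d / P = 37.71 / 50.8 = 0.74.

C ≈ 0.74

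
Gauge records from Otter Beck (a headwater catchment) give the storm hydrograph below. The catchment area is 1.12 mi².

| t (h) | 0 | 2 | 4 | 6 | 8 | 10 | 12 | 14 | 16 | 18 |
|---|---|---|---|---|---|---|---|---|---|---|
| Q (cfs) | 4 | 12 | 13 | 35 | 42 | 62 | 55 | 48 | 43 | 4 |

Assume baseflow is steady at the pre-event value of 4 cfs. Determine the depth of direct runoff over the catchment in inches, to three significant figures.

Direct runoff: 0.0, 8.0, 9.0, 31.0, 38.0, 58.0, 51.0, 44.0, 39.0, 0.0 cfs; ΣQ_DR = 278.0 cfs.
V = ΣQ_DR · Δt = 278.0 × 7200 s = 2.002 × 10^6 ft³.
Over A = 1.12 mi², depth = V / A = 0.769 in.

d ≈ 0.769 in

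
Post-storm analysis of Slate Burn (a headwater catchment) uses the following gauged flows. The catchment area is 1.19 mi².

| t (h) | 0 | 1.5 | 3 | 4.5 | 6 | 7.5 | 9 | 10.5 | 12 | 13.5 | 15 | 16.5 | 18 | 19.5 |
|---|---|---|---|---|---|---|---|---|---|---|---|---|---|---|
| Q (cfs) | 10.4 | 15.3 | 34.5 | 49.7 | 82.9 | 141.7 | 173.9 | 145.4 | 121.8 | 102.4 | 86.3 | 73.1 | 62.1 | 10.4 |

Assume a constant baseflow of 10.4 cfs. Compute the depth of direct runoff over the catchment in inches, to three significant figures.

d ≈ 1.88 in

Direct runoff: 0.0, 4.9, 24.1, 39.3, 72.5, 131.3, 163.5, 135.0, 111.4, 92.0, 75.9, 62.7, 51.7, 0.0 cfs; ΣQ_DR = 964.3 cfs.
V = ΣQ_DR · Δt = 964.3 × 5400 s = 5.207 × 10^6 ft³.
Over A = 1.19 mi², depth = V / A = 1.88 in.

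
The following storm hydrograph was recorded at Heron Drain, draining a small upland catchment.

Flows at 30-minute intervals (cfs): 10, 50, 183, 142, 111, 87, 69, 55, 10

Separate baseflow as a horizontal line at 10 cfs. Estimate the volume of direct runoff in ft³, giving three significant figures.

V ≈ 1.13 × 10^6 ft³

Direct-runoff ordinates (Q − Q_b): 0.0, 40.0, 173.0, 132.0, 101.0, 77.0, 59.0, 45.0, 0.0 cfs.
ΣQ_DR = 627.0 cfs.
With Δt = 0.5 h = 1800 s, V = ΣQ_DR · Δt = 627.0 × 1800 = 1.13 × 10^6 ft³.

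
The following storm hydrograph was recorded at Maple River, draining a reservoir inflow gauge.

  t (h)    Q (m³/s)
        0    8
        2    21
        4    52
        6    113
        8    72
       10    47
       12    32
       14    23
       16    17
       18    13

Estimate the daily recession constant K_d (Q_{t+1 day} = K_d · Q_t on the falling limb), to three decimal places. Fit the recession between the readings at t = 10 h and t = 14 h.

K_d ≈ 0.014

Between t = 10 h and t = 14 h the flow falls from 47 to 23 m³/s over 2×2 h = 4 h.
Per-interval ratio K = (23/47)^(1/2) = 0.6995; K_d = K^(24/2) = 0.014.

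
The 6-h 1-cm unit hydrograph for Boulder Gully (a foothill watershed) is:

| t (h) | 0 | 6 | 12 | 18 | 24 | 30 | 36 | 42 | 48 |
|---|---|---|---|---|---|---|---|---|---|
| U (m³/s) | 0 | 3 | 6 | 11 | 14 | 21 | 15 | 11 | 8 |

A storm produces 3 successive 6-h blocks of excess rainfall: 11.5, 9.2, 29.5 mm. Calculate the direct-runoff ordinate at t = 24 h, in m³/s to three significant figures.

By discrete convolution, Q_j = Σ (P_i / 10 mm) · U_{j−i}.
At t = 24 h (j=4): Q = (11.5/10)·14 + (9.2/10)·11 + (29.5/10)·6 = 43.9 m³/s.

Q ≈ 43.9 m³/s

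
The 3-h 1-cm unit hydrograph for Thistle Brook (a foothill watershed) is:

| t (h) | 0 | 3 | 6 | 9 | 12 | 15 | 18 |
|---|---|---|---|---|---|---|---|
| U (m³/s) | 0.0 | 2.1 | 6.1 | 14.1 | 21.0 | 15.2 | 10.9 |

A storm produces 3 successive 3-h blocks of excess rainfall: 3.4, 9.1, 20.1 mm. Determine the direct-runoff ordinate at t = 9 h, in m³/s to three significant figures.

Q ≈ 14.6 m³/s

By discrete convolution, Q_j = Σ (P_i / 10 mm) · U_{j−i}.
At t = 9 h (j=3): Q = (3.4/10)·14.1 + (9.1/10)·6.1 + (20.1/10)·2.1 = 14.6 m³/s.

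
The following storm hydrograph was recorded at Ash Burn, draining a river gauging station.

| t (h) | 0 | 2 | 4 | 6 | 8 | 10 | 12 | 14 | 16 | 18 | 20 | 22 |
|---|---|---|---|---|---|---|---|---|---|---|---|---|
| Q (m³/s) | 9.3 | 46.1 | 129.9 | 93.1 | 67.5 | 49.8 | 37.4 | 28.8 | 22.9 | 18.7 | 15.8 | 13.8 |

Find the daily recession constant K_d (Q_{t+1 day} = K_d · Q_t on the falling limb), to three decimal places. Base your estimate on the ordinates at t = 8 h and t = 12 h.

Between t = 8 h and t = 12 h the flow falls from 67.5 to 37.4 m³/s over 2×2 h = 4 h.
Per-interval ratio K = (37.4/67.5)^(1/2) = 0.7444; K_d = K^(24/2) = 0.029.

K_d ≈ 0.029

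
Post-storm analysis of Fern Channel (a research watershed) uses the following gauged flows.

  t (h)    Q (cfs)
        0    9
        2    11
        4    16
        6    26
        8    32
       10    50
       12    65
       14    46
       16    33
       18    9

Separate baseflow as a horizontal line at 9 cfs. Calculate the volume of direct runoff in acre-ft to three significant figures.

V ≈ 34.2 acre-ft

Direct-runoff ordinates (Q − Q_b): 0.0, 2.0, 7.0, 17.0, 23.0, 41.0, 56.0, 37.0, 24.0, 0.0 cfs.
ΣQ_DR = 207.0 cfs.
With Δt = 2 h = 7200 s, V = ΣQ_DR · Δt = 207.0 × 7200 = 1.49 × 10^6 ft³ = 34.2 acre-ft.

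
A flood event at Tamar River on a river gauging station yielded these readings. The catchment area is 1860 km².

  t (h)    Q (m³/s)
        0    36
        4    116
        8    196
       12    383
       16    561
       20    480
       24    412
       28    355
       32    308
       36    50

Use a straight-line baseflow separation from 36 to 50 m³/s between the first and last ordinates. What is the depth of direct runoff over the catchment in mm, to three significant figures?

Direct runoff: 0.00, 78.44, 156.89, 342.33, 518.78, 436.22, 366.67, 308.11, 259.56, 0.00 m³/s; ΣQ_DR = 2467 m³/s.
V = ΣQ_DR · Δt = 2467 × 14400 s = 3.552 × 10^7 m³.
Over A = 1860 km², depth = V / A = 19.1 mm.

d ≈ 19.1 mm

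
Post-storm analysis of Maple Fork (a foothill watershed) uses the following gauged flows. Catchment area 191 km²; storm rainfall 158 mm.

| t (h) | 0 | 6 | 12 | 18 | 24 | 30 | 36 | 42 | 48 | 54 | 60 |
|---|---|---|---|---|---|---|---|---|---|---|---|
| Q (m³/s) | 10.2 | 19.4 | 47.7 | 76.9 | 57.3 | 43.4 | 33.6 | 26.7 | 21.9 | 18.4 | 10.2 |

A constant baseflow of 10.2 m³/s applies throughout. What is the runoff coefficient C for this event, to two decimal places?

ΣQ_DR = 253.5 m³/s; V = ΣQ_DR·Δt = 5.476 × 10^6 m³.
Runoff depth d = V / A = 28.67 mm.
C = d / P = 28.67 / 158 = 0.18.

C ≈ 0.18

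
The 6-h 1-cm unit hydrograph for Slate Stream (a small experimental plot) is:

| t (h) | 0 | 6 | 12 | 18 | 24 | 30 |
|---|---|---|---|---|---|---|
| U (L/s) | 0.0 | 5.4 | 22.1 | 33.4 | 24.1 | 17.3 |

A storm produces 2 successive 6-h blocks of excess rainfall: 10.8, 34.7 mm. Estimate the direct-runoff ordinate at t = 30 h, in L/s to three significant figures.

Q ≈ 102 L/s

By discrete convolution, Q_j = Σ (P_i / 10 mm) · U_{j−i}.
At t = 30 h (j=5): Q = (10.8/10)·17.3 + (34.7/10)·24.1 = 102 L/s.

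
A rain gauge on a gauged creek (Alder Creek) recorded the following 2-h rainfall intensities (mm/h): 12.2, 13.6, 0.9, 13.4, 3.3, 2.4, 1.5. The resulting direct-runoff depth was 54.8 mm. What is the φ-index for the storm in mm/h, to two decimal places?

φ ≈ 3.93 mm/h

Only the 3 blocks with intensity above φ contribute runoff: 12.2, 13.6, 13.4 mm/h.
Σ(I−φ)·Δt = d  ⇒  (12.2+13.6+13.4 − 3φ)·2 = 54.8
φ = (39.20 − 54.8/2) / 3 = 3.93 mm/h.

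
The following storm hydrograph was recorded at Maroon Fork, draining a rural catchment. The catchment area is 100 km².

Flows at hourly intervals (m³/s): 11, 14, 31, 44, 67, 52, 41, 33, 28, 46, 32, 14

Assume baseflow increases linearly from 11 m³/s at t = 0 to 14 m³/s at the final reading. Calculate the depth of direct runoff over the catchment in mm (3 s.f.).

d ≈ 9.47 mm

Direct runoff: 0.00, 2.73, 19.45, 32.18, 54.91, 39.64, 28.36, 20.09, 14.82, 32.55, 18.27, 0.00 m³/s; ΣQ_DR = 263.0 m³/s.
V = ΣQ_DR · Δt = 263.0 × 3600 s = 9.468 × 10^5 m³.
Over A = 100 km², depth = V / A = 9.47 mm.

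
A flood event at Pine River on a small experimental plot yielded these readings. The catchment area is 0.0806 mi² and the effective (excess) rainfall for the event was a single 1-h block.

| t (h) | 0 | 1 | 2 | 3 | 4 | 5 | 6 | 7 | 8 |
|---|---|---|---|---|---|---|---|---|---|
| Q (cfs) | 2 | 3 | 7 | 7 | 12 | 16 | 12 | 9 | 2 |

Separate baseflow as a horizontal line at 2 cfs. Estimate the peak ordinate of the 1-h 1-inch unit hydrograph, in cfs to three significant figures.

U_p ≈ 14.0 cfs

Direct runoff: 0.0, 1.0, 5.0, 5.0, 10.0, 14.0, 10.0, 7.0, 0.0 cfs; ΣQ_DR = 52.00 cfs, peak = 14.0 cfs.
Runoff depth d = ΣQ_DR·Δt / A = 52.00 × 3600 / (0.0806 mi²) = 0.9997 in.
The 1-inch UH is the DRH scaled by (1 in)/d, so U_p = 14.0 × 1/0.9997 = 14.0 cfs.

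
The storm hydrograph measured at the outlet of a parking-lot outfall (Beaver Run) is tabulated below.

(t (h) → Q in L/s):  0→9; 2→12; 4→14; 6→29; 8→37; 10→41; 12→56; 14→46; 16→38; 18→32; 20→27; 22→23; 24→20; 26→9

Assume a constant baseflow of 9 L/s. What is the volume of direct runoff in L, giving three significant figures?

Direct-runoff ordinates (Q − Q_b): 0.0, 3.0, 5.0, 20.0, 28.0, 32.0, 47.0, 37.0, 29.0, 23.0, 18.0, 14.0, 11.0, 0.0 L/s.
ΣQ_DR = 267.0 L/s.
With Δt = 2 h = 7200 s, V = ΣQ_DR · Δt = 267.0 × 7200 = 1.92 × 10^6 L.

V ≈ 1.92 × 10^6 L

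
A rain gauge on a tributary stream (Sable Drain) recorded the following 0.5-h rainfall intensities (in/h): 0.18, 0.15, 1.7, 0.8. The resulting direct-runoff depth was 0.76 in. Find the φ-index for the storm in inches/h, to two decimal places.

Only the 2 blocks with intensity above φ contribute runoff: 1.7, 0.8 in/h.
Σ(I−φ)·Δt = d  ⇒  (1.7+0.8 − 2φ)·0.5 = 0.76
φ = (2.500 − 0.76/0.5) / 2 = 0.49 in/h.

φ ≈ 0.49 in/h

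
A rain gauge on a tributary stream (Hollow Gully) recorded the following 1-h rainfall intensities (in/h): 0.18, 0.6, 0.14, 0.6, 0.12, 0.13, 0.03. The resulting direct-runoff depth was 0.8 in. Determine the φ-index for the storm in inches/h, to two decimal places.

Only the 2 blocks with intensity above φ contribute runoff: 0.6, 0.6 in/h.
Σ(I−φ)·Δt = d  ⇒  (0.6+0.6 − 2φ)·1 = 0.8
φ = (1.200 − 0.8/1) / 2 = 0.20 in/h.

φ ≈ 0.20 in/h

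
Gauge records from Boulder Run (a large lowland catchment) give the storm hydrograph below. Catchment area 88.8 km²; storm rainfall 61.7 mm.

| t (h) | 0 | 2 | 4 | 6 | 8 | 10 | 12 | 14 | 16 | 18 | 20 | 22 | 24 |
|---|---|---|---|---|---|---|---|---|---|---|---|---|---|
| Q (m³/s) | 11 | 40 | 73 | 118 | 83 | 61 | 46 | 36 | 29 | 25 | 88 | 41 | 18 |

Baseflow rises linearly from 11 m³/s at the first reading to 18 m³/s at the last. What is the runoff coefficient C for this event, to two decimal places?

C ≈ 0.63

ΣQ_DR = 480.5 m³/s; V = ΣQ_DR·Δt = 3.460 × 10^6 m³.
Runoff depth d = V / A = 38.96 mm.
C = d / P = 38.96 / 61.7 = 0.63.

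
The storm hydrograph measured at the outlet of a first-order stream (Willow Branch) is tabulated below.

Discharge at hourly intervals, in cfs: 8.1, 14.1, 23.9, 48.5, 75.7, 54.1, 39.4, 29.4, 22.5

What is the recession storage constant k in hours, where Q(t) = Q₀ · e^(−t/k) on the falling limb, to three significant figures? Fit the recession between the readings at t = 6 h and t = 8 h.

On the falling limb, Q drops from 39.4 to 22.5 cfs between t = 6 h and t = 8 h (Δt = 2 h).
k = −Δt / ln(Q₂/Q₁) = −2 / ln(22.5/39.4) = 3.57 h.

k ≈ 3.57 h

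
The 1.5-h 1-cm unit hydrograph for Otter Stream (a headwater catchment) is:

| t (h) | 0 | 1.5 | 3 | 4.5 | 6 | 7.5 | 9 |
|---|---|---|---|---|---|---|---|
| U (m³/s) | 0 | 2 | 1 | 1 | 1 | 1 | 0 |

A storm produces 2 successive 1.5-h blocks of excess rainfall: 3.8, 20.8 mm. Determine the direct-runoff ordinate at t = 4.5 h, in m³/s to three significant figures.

Q ≈ 2.46 m³/s

By discrete convolution, Q_j = Σ (P_i / 10 mm) · U_{j−i}.
At t = 4.5 h (j=3): Q = (3.8/10)·1 + (20.8/10)·1 = 2.46 m³/s.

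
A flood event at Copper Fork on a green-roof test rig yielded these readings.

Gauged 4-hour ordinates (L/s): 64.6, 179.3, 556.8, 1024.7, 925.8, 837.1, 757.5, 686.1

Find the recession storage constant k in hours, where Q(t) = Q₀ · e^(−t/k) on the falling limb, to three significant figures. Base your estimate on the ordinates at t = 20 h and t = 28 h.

On the falling limb, Q drops from 837.1 to 686.1 L/s between t = 20 h and t = 28 h (Δt = 8 h).
k = −Δt / ln(Q₂/Q₁) = −8 / ln(686.1/837.1) = 40.2 h.

k ≈ 40.2 h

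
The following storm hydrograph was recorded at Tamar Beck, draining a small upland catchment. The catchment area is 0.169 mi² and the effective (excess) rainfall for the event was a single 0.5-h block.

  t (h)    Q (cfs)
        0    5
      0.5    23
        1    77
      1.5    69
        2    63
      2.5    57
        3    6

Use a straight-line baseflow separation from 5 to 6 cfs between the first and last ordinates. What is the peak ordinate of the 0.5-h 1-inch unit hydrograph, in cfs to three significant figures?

U_p ≈ 59.8 cfs

Direct runoff: 0.00, 17.83, 71.67, 63.50, 57.33, 51.17, 0.00 cfs; ΣQ_DR = 261.5 cfs, peak = 71.67 cfs.
Runoff depth d = ΣQ_DR·Δt / A = 261.5 × 1800 / (0.169 mi²) = 1.199 in.
The 1-inch UH is the DRH scaled by (1 in)/d, so U_p = 71.67 × 1/1.199 = 59.8 cfs.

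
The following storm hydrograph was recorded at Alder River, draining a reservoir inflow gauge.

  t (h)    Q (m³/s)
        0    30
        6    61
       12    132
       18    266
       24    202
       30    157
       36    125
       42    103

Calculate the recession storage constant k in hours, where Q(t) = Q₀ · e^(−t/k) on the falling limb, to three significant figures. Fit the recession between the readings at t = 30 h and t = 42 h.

On the falling limb, Q drops from 157 to 103 m³/s between t = 30 h and t = 42 h (Δt = 12 h).
k = −Δt / ln(Q₂/Q₁) = −12 / ln(103/157) = 28.5 h.

k ≈ 28.5 h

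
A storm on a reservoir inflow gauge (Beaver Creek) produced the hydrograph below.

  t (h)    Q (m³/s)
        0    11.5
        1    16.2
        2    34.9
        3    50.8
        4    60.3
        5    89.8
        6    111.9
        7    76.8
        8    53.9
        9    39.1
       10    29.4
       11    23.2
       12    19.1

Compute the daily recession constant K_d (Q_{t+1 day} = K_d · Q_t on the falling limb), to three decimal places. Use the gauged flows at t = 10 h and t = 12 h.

Between t = 10 h and t = 12 h the flow falls from 29.4 to 19.1 m³/s over 2×1 h = 2 h.
Per-interval ratio K = (19.1/29.4)^(1/2) = 0.8060; K_d = K^(24/1) = 0.006.

K_d ≈ 0.006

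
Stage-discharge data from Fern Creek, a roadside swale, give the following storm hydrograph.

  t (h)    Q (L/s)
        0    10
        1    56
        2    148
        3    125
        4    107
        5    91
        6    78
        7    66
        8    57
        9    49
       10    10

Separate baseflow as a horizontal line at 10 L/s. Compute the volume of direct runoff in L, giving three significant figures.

V ≈ 2.47 × 10^6 L

Direct-runoff ordinates (Q − Q_b): 0.0, 46.0, 138.0, 115.0, 97.0, 81.0, 68.0, 56.0, 47.0, 39.0, 0.0 L/s.
ΣQ_DR = 687.0 L/s.
With Δt = 1 h = 3600 s, V = ΣQ_DR · Δt = 687.0 × 3600 = 2.47 × 10^6 L.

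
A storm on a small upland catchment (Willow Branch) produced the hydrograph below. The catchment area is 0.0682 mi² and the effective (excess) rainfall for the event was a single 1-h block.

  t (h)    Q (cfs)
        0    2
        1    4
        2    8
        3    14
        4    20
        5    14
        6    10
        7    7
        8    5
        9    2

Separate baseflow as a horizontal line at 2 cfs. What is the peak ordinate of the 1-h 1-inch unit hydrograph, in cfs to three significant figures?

Direct runoff: 0.0, 2.0, 6.0, 12.0, 18.0, 12.0, 8.0, 5.0, 3.0, 0.0 cfs; ΣQ_DR = 66.00 cfs, peak = 18.0 cfs.
Runoff depth d = ΣQ_DR·Δt / A = 66.00 × 3600 / (0.0682 mi²) = 1.500 in.
The 1-inch UH is the DRH scaled by (1 in)/d, so U_p = 18.0 × 1/1.500 = 12.0 cfs.

U_p ≈ 12.0 cfs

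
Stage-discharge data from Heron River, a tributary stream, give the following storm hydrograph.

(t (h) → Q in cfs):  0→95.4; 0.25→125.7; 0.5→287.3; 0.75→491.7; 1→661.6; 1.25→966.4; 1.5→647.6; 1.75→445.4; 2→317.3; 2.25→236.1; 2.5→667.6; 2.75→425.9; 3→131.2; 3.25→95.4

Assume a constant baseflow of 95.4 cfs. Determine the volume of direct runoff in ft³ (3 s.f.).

Direct-runoff ordinates (Q − Q_b): 0.0, 30.3, 191.9, 396.3, 566.2, 871.0, 552.2, 350.0, 221.9, 140.7, 572.2, 330.5, 35.8, 0.0 cfs.
ΣQ_DR = 4259 cfs.
With Δt = 0.25 h = 900 s, V = ΣQ_DR · Δt = 4259 × 900 = 3.83 × 10^6 ft³.

V ≈ 3.83 × 10^6 ft³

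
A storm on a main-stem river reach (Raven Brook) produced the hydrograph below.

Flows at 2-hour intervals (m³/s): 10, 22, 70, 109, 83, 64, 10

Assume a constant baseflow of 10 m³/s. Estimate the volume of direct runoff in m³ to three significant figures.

Direct-runoff ordinates (Q − Q_b): 0.0, 12.0, 60.0, 99.0, 73.0, 54.0, 0.0 m³/s.
ΣQ_DR = 298.0 m³/s.
With Δt = 2 h = 7200 s, V = ΣQ_DR · Δt = 298.0 × 7200 = 2.15 × 10^6 m³.

V ≈ 2.15 × 10^6 m³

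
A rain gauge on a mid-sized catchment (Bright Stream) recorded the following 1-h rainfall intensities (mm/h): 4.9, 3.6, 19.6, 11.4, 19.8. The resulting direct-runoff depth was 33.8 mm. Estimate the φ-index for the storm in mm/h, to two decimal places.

φ ≈ 5.67 mm/h

Only the 3 blocks with intensity above φ contribute runoff: 19.6, 11.4, 19.8 mm/h.
Σ(I−φ)·Δt = d  ⇒  (19.6+11.4+19.8 − 3φ)·1 = 33.8
φ = (50.80 − 33.8/1) / 3 = 5.67 mm/h.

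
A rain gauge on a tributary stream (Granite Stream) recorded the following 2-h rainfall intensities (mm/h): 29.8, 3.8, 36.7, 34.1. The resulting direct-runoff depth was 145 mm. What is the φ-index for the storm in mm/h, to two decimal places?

Only the 3 blocks with intensity above φ contribute runoff: 29.8, 36.7, 34.1 mm/h.
Σ(I−φ)·Δt = d  ⇒  (29.8+36.7+34.1 − 3φ)·2 = 145
φ = (100.6 − 145/2) / 3 = 9.37 mm/h.

φ ≈ 9.37 mm/h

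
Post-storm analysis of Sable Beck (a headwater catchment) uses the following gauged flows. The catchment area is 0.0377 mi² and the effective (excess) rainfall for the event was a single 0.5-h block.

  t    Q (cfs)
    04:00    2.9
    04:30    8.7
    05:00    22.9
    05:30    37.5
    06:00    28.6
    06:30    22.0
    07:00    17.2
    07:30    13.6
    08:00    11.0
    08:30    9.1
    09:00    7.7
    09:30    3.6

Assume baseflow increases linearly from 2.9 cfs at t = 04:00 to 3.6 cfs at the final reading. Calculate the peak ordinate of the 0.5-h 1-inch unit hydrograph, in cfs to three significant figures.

U_p ≈ 11.5 cfs

Direct runoff: 0.00, 5.74, 19.87, 34.41, 25.45, 18.78, 13.92, 10.25, 7.59, 5.63, 4.16, 0.00 cfs; ΣQ_DR = 145.8 cfs, peak = 34.41 cfs.
Runoff depth d = ΣQ_DR·Δt / A = 145.8 × 1800 / (0.0377 mi²) = 2.996 in.
The 1-inch UH is the DRH scaled by (1 in)/d, so U_p = 34.41 × 1/2.996 = 11.5 cfs.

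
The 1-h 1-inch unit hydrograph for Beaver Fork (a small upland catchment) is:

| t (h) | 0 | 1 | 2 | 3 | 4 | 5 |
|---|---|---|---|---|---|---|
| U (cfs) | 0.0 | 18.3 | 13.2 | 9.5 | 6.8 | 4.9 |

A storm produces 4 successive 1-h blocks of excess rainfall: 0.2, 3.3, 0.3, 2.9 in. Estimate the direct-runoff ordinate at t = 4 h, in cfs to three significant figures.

Q ≈ 89.7 cfs

By discrete convolution, Q_j = Σ (P_i / 1 in) · U_{j−i}.
At t = 4 h (j=4): Q = (0.2/1)·6.8 + (3.3/1)·9.5 + (0.3/1)·13.2 + (2.9/1)·18.3 = 89.7 cfs.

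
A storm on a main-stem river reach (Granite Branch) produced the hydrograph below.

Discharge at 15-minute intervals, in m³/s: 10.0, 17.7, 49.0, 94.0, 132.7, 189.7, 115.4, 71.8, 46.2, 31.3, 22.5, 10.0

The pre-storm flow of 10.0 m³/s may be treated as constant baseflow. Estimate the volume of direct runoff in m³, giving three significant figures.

Direct-runoff ordinates (Q − Q_b): 0.0, 7.7, 39.0, 84.0, 122.7, 179.7, 105.4, 61.8, 36.2, 21.3, 12.5, 0.0 m³/s.
ΣQ_DR = 670.3 m³/s.
With Δt = 0.25 h = 900 s, V = ΣQ_DR · Δt = 670.3 × 900 = 6.03 × 10^5 m³.

V ≈ 6.03 × 10^5 m³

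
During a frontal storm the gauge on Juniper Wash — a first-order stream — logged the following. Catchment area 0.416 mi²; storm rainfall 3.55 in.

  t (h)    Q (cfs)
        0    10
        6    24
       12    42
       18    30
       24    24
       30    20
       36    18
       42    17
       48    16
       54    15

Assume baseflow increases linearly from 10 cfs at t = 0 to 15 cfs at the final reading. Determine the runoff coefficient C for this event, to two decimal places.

C ≈ 0.57

ΣQ_DR = 91.00 cfs; V = ΣQ_DR·Δt = 1.966 × 10^6 ft³.
Runoff depth d = V / A = 2.034 in.
C = d / P = 2.034 / 3.55 = 0.57.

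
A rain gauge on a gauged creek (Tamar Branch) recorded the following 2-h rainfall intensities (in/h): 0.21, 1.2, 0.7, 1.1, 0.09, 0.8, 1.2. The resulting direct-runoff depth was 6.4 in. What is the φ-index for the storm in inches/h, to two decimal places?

Only the 5 blocks with intensity above φ contribute runoff: 1.2, 0.7, 1.1, 0.8, 1.2 in/h.
Σ(I−φ)·Δt = d  ⇒  (1.2+0.7+1.1+0.8+1.2 − 5φ)·2 = 6.4
φ = (5.000 − 6.4/2) / 5 = 0.36 in/h.

φ ≈ 0.36 in/h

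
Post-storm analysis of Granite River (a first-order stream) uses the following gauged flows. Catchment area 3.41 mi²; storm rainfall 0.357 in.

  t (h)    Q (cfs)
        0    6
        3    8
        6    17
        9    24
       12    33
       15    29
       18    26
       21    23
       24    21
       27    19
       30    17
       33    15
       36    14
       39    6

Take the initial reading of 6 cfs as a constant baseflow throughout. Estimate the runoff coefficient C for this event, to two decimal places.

C ≈ 0.66

ΣQ_DR = 174.0 cfs; V = ΣQ_DR·Δt = 1.879 × 10^6 ft³.
Runoff depth d = V / A = 0.2372 in.
C = d / P = 0.2372 / 0.357 = 0.66.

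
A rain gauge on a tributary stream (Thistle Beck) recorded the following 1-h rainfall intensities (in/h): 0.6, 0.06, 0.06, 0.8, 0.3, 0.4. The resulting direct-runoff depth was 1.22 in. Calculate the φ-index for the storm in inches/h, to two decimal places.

Only the 4 blocks with intensity above φ contribute runoff: 0.6, 0.8, 0.3, 0.4 in/h.
Σ(I−φ)·Δt = d  ⇒  (0.6+0.8+0.3+0.4 − 4φ)·1 = 1.22
φ = (2.100 − 1.22/1) / 4 = 0.22 in/h.

φ ≈ 0.22 in/h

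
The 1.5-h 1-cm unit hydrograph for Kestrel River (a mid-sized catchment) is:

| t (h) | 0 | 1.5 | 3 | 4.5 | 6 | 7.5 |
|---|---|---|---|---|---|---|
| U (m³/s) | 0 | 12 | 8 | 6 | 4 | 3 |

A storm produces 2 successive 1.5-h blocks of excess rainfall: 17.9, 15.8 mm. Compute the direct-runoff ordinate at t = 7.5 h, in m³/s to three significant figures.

By discrete convolution, Q_j = Σ (P_i / 10 mm) · U_{j−i}.
At t = 7.5 h (j=5): Q = (17.9/10)·3 + (15.8/10)·4 = 11.7 m³/s.

Q ≈ 11.7 m³/s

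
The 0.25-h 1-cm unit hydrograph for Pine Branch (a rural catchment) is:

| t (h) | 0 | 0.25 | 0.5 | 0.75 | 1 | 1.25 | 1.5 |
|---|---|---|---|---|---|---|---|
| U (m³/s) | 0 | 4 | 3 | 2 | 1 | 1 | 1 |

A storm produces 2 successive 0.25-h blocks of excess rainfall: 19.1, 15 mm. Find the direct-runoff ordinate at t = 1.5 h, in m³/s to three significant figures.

By discrete convolution, Q_j = Σ (P_i / 10 mm) · U_{j−i}.
At t = 1.5 h (j=6): Q = (19.1/10)·1 + (15/10)·1 = 3.41 m³/s.

Q ≈ 3.41 m³/s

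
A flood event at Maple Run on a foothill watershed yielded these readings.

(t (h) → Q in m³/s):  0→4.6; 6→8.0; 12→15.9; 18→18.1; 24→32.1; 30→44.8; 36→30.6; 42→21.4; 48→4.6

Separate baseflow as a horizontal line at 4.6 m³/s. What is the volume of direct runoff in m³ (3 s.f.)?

Direct-runoff ordinates (Q − Q_b): 0.0, 3.4, 11.3, 13.5, 27.5, 40.2, 26.0, 16.8, 0.0 m³/s.
ΣQ_DR = 138.7 m³/s.
With Δt = 6 h = 21600 s, V = ΣQ_DR · Δt = 138.7 × 21600 = 3.00 × 10^6 m³.

V ≈ 3.00 × 10^6 m³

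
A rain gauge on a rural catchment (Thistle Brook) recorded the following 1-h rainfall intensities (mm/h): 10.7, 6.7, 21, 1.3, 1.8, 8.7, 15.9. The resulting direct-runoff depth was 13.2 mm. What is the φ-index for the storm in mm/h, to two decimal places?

φ ≈ 11.85 mm/h

Only the 2 blocks with intensity above φ contribute runoff: 21, 15.9 mm/h.
Σ(I−φ)·Δt = d  ⇒  (21+15.9 − 2φ)·1 = 13.2
φ = (36.90 − 13.2/1) / 2 = 11.85 mm/h.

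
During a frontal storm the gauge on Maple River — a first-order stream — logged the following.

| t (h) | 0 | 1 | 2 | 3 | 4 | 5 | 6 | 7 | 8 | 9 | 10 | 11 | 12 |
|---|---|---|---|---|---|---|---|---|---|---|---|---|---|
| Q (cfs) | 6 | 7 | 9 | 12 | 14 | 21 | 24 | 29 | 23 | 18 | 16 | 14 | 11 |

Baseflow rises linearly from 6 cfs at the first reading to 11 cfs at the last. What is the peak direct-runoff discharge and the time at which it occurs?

Q_p = 20.08 cfs at t = 7 h

Subtracting baseflow gives direct-runoff ordinates: 0.00, 0.58, 2.17, 4.75, 6.33, 12.92, 15.50, 20.08, 13.67, 8.25, 5.83, 3.42, 0.00 cfs.
The maximum is 20.08 cfs, occurring at the reading for t = 7 h.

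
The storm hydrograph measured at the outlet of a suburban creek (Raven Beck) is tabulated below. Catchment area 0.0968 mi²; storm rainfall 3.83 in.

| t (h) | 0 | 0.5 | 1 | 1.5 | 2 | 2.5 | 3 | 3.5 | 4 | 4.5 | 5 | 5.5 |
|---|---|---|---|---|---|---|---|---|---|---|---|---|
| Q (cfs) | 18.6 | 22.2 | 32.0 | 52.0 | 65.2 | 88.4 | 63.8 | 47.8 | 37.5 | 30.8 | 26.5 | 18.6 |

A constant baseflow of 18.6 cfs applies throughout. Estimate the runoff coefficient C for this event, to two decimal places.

ΣQ_DR = 280.2 cfs; V = ΣQ_DR·Δt = 5.044 × 10^5 ft³.
Runoff depth d = V / A = 2.243 in.
C = d / P = 2.243 / 3.83 = 0.59.

C ≈ 0.59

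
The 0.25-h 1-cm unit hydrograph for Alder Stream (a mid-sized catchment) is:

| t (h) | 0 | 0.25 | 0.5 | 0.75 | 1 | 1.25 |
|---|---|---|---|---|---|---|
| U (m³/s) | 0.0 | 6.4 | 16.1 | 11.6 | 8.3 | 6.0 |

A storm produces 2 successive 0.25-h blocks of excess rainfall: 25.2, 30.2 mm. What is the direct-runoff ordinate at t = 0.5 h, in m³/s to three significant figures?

Q ≈ 59.9 m³/s

By discrete convolution, Q_j = Σ (P_i / 10 mm) · U_{j−i}.
At t = 0.5 h (j=2): Q = (25.2/10)·16.1 + (30.2/10)·6.4 = 59.9 m³/s.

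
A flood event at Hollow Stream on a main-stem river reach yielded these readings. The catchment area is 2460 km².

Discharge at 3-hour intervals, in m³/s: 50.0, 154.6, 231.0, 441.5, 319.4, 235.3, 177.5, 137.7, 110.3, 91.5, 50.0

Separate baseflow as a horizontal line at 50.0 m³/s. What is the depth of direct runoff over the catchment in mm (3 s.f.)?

d ≈ 6.36 mm

Direct runoff: 0.0, 104.6, 181.0, 391.5, 269.4, 185.3, 127.5, 87.7, 60.3, 41.5, 0.0 m³/s; ΣQ_DR = 1449 m³/s.
V = ΣQ_DR · Δt = 1449 × 10800 s = 1.565 × 10^7 m³.
Over A = 2460 km², depth = V / A = 6.36 mm.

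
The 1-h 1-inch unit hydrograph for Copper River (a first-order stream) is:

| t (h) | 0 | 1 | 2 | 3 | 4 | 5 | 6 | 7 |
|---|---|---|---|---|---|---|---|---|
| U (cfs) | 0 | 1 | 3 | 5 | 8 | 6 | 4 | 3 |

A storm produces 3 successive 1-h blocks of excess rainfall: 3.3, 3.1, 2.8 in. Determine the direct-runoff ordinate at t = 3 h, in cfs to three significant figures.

By discrete convolution, Q_j = Σ (P_i / 1 in) · U_{j−i}.
At t = 3 h (j=3): Q = (3.3/1)·5 + (3.1/1)·3 + (2.8/1)·1 = 28.6 cfs.

Q ≈ 28.6 cfs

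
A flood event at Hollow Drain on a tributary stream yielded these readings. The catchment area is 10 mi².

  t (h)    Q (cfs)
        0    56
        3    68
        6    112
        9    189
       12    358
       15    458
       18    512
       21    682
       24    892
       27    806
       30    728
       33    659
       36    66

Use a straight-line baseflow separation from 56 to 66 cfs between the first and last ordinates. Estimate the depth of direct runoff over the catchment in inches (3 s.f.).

d ≈ 2.23 in

Direct runoff: 0.00, 11.17, 54.33, 130.50, 298.67, 397.83, 451.00, 620.17, 829.33, 742.50, 663.67, 593.83, 0.00 cfs; ΣQ_DR = 4793 cfs.
V = ΣQ_DR · Δt = 4793 × 10800 s = 5.176 × 10^7 ft³.
Over A = 10 mi², depth = V / A = 2.23 in.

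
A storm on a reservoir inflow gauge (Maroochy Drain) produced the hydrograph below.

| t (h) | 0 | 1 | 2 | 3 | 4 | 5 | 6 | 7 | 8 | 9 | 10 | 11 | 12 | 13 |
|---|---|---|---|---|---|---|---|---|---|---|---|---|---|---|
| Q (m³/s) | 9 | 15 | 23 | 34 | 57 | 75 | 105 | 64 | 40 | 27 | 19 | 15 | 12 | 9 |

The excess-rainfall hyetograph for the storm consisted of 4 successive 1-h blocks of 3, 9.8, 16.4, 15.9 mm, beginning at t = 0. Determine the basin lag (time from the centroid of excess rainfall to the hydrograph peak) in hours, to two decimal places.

Centroid of excess rainfall: t_c = Σ P_i·t̄_i / ΣP_i = 2.5022 h (block centres at 0.5, 1.5, 2.5, 3.5 h).
Hydrograph peak occurs at t = 6 h, so basin lag t_L = 6 − 2.5022 = 3.50 h.

t_L ≈ 3.50 h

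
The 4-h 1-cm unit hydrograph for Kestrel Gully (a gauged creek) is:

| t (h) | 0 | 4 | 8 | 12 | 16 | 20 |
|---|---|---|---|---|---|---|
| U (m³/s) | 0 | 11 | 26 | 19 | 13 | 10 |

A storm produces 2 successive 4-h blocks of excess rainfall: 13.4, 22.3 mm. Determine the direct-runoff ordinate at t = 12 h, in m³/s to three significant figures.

By discrete convolution, Q_j = Σ (P_i / 10 mm) · U_{j−i}.
At t = 12 h (j=3): Q = (13.4/10)·19 + (22.3/10)·26 = 83.4 m³/s.

Q ≈ 83.4 m³/s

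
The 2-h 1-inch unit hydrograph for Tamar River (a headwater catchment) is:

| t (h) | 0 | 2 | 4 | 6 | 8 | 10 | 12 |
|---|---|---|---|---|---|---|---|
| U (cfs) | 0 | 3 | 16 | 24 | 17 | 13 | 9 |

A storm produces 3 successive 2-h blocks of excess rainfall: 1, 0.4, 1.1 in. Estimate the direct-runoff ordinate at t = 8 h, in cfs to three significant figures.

By discrete convolution, Q_j = Σ (P_i / 1 in) · U_{j−i}.
At t = 8 h (j=4): Q = (1/1)·17 + (0.4/1)·24 + (1.1/1)·16 = 44.2 cfs.

Q ≈ 44.2 cfs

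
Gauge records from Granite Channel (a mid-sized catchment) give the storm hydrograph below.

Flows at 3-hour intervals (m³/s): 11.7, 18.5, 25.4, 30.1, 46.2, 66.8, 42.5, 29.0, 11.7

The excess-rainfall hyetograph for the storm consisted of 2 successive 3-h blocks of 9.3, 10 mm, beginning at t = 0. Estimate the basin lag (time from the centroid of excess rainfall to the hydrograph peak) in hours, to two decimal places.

Centroid of excess rainfall: t_c = Σ P_i·t̄_i / ΣP_i = 3.0544 h (block centres at 1.5, 4.5 h).
Hydrograph peak occurs at t = 15 h, so basin lag t_L = 15 − 3.0544 = 11.95 h.

t_L ≈ 11.95 h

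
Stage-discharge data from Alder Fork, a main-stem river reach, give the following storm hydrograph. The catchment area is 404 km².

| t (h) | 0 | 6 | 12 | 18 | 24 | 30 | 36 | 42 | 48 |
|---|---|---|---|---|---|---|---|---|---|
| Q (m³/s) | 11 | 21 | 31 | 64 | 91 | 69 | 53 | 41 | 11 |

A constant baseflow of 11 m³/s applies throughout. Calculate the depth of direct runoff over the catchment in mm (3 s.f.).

d ≈ 15.7 mm

Direct runoff: 0.0, 10.0, 20.0, 53.0, 80.0, 58.0, 42.0, 30.0, 0.0 m³/s; ΣQ_DR = 293.0 m³/s.
V = ΣQ_DR · Δt = 293.0 × 21600 s = 6.329 × 10^6 m³.
Over A = 404 km², depth = V / A = 15.7 mm.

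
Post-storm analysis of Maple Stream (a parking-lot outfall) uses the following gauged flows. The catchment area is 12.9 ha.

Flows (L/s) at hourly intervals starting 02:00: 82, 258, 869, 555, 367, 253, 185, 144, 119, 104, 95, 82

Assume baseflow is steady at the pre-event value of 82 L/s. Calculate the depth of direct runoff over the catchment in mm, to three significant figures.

Direct runoff: 0.0, 176.0, 787.0, 473.0, 285.0, 171.0, 103.0, 62.0, 37.0, 22.0, 13.0, 0.0 L/s; ΣQ_DR = 2129 L/s.
V = ΣQ_DR · Δt = 2129 × 3600 s = 7.664 × 10^6 L.
Over A = 12.9 ha, depth = V / A = 59.4 mm.

d ≈ 59.4 mm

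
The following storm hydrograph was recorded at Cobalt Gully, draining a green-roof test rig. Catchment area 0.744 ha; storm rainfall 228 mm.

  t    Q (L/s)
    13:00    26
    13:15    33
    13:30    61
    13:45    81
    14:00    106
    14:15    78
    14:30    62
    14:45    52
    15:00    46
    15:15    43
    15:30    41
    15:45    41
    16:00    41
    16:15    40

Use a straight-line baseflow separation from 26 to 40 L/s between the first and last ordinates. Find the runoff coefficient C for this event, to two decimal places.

ΣQ_DR = 289.0 L/s; V = ΣQ_DR·Δt = 2.601 × 10^5 L.
Runoff depth d = V / A = 34.96 mm.
C = d / P = 34.96 / 228 = 0.15.

C ≈ 0.15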